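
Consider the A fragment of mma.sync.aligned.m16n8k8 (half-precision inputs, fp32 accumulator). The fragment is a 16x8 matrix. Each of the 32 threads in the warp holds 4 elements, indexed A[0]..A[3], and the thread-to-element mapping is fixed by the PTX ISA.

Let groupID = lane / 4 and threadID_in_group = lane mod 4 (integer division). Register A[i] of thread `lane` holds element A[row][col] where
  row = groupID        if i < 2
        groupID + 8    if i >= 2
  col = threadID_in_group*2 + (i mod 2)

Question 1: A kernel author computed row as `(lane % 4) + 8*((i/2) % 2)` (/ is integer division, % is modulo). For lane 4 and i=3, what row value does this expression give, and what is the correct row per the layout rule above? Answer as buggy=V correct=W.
buggy=8 correct=9

`(lane % 4) + 8*((i/2) % 2)`[4,3]→8
L=4→G=4>>2=1, T=4&3=0
[3]→row 1+8=9  col 0·2+1=1
row: 8 vs 9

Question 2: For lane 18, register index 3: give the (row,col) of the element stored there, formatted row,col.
L=18->gid=18>>2=4, tid=18&3=2
[3]->row 4+8=12  col 2·2+1=5

12,5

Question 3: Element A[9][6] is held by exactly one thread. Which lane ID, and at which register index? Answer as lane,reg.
7,2

r:9=>grp=1,rB=1  c:6=>tig=3,lo=0
L=1*4+3=7  i=1*2+0=2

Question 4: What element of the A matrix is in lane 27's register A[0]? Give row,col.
6,6

lane 27: grp=6 (27/4), tig=3 (27%4)
i=0: r=6+0=6, c=3*2+0=6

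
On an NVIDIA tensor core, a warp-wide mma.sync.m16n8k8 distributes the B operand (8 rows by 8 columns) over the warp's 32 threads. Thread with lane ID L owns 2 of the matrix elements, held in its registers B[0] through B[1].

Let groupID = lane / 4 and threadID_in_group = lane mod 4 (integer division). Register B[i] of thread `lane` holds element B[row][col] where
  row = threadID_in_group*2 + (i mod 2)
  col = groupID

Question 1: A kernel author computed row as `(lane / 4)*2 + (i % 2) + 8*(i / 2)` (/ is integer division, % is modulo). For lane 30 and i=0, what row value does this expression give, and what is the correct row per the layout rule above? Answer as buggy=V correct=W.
buggy=14 correct=4

`(lane / 4)*2 + (i % 2) + 8*(i / 2)`[30,0]⇒14
lane 30⇒30/4=7, 30 mod 4=2
i=0  r:2·2+0⇒4  c:7
row: 14 vs 4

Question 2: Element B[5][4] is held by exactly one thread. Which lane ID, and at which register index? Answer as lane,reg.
c:4=>grp=4  r:5=>tig=2,lo=1
L=4*4+2=18  i=1=1

18,1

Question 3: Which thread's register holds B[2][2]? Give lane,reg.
9,0

c:2=>grp=2  r:2=>tig=1,lo=0
L=2*4+1=9  i=0=0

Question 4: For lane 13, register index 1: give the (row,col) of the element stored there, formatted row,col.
3,3

lane 13->13/4=3, 13 mod 4=1
i=1  r:2·1+1->3  c:3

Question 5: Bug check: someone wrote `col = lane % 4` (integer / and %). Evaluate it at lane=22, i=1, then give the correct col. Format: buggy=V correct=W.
buggy=2 correct=5

`lane % 4`[22,1]=>2
L=22=>grp=22>>2=5, tig=22&3=2
[1]=>row 2·2+1=5  col grp=5
col: 2 vs 5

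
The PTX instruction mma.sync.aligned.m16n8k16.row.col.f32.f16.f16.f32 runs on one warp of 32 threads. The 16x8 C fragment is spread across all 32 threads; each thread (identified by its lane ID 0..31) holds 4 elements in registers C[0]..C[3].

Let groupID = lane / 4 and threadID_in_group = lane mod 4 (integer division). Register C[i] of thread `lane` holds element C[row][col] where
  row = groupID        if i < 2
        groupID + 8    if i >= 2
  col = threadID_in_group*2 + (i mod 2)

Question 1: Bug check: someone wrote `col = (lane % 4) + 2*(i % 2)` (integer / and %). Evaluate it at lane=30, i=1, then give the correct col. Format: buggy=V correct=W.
buggy=4 correct=5

`(lane % 4) + 2*(i % 2)`[30,1]->4
30: gid=7,tid=2
[1] (7+0,2*2+1) = (7,5)
col: 4 vs 5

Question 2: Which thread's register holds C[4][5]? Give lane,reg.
18,1

r: 4->gid=4,r8=0  c: 5->tid=2,i&1=1
L=4*4+2=18  i=0*2+1=1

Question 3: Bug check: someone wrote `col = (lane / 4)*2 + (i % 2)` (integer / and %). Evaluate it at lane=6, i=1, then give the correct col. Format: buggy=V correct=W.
buggy=3 correct=5

`(lane / 4)*2 + (i % 2)`[6,1]→3
lane 6: G=1 (6/4), T=2 (6%4)
i=1: r=1+0=1, c=2*2+1=5
col: 3 vs 5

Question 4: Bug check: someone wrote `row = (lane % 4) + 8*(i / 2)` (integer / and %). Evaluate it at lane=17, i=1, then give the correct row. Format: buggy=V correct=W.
buggy=1 correct=4

`(lane % 4) + 8*(i / 2)`[17,1]→1
lane 17→17/4=4, 17 mod 4=1
i=1  r:4+0→4  c:2·1+1→3
row: 1 vs 4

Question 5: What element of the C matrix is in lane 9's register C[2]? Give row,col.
10,2

lane 9: gid=2 (9/4), tid=1 (9%4)
i=2: r=2+8=10, c=1*2+0=2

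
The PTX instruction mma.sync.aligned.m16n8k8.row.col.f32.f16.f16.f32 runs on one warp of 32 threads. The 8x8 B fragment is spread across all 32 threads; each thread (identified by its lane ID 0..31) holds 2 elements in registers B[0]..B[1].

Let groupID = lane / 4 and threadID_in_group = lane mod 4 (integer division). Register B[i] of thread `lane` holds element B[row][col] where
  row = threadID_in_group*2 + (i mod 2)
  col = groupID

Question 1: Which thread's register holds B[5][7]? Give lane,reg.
c:7=>grp=7  r:5=>tig=2,lo=1
L=7*4+2=30  i=1=1

30,1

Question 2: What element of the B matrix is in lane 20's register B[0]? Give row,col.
0,5

L=20->g=20>>2=5, t=20&3=0
[0]->row 0·2+0=0  col g=5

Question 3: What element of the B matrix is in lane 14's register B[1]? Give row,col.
5,3

L=14->gid=14>>2=3, tid=14&3=2
[1]->row 2·2+1=5  col gid=3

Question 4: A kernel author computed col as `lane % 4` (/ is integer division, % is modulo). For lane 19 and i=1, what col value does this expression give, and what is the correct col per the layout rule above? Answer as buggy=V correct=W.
`lane % 4`[19,1]=>3
L=19=>grp=19>>2=4, tig=19&3=3
[1]=>row 3·2+1=7  col grp=4
col: 3 vs 4

buggy=3 correct=4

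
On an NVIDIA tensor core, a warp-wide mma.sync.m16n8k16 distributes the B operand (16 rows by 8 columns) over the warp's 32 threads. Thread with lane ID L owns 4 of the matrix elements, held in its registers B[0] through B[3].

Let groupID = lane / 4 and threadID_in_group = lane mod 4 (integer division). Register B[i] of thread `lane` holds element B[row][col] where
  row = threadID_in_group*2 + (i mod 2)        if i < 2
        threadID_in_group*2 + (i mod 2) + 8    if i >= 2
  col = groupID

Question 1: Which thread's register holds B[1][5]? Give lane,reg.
20,1

c:5=>grp=5  r:1=>rB=0,tig=0,lo=1
L=5*4+0=20  i=0*2+1=1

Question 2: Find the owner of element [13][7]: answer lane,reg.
c=7->g=7  r=13->rb=1,t=2,b0=1
L=7*4+2=30  i=1*2+1=3

30,3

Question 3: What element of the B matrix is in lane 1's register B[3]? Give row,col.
1: g=0,t=1
[3] (1*2+1+8,0) = (11,0)

11,0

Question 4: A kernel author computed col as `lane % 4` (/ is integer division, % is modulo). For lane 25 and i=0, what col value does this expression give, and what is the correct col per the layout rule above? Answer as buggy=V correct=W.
`lane % 4`[25,0]->1
lane 25: gid=6 (25/4), tid=1 (25%4)
i=0: r=1*2+0+0=2, c=gid=6
col: 1 vs 6

buggy=1 correct=6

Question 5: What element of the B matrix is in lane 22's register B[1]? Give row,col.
5,5

lane 22: grp=5 (22/4), tig=2 (22%4)
i=1: r=2*2+1+0=5, c=grp=5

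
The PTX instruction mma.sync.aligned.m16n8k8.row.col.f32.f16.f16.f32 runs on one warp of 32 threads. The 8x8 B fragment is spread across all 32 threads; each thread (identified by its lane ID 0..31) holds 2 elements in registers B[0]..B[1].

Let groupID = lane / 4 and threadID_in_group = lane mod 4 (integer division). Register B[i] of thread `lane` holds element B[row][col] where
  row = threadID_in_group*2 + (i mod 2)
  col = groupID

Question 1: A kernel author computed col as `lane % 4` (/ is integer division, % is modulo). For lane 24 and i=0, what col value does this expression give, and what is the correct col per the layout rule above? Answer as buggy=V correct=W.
`lane % 4`[24,0]⇒0
lane 24: gr=6 (24/4), th=0 (24%4)
i=0: r=0*2+0=0, c=gr=6
col: 0 vs 6

buggy=0 correct=6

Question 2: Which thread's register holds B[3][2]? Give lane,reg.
9,1

c=2→G=2  r=3→T=1,p=1
L=2*4+1=9  i=1=1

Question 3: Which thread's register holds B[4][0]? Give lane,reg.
c: 0->gid=0  r: 4->tid=2,i&1=0
L=0*4+2=2  i=0=0

2,0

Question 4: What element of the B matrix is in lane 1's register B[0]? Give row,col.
1: g=0,t=1
[0] (1*2+0,0) = (2,0)

2,0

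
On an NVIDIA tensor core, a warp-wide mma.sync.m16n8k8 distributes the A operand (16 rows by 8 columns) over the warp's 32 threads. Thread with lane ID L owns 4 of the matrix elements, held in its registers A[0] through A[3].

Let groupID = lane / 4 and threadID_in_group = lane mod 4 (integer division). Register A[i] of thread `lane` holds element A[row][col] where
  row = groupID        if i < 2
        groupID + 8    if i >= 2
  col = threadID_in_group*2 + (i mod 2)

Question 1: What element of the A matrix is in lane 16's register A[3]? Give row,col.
12,1

lane 16⇒16/4=4, 16 mod 4=0
i=3  r:4+8⇒12  c:2·0+1⇒1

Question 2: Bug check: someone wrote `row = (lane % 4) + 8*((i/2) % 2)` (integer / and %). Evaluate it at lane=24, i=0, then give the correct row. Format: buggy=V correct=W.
buggy=0 correct=6

`(lane % 4) + 8*((i/2) % 2)`[24,0]->0
lane 24->24/4=6, 24 mod 4=0
i=0  r:6+0->6  c:2·0+0->0
row: 0 vs 6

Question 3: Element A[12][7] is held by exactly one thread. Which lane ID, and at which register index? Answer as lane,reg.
19,3

r=12→G=4,rhi=1  c=7→T=3,p=1
L=4*4+3=19  i=1*2+1=3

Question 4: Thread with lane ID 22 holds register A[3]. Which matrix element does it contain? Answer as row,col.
13,5

22: gid=5,tid=2
[3] (5+8,2*2+1) = (13,5)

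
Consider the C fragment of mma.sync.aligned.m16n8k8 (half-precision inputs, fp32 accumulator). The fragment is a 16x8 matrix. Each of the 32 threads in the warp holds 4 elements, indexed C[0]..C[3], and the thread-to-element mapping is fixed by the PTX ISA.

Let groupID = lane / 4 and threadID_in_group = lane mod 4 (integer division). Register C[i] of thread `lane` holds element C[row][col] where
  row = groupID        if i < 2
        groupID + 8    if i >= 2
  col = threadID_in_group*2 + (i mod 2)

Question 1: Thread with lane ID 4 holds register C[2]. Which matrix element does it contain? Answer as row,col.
9,0

lane 4->4/4=1, 4 mod 4=0
i=2  r:1+8->9  c:2·0+0->0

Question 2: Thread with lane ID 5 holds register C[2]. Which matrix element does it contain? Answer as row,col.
lane 5->5/4=1, 5 mod 4=1
i=2  r:1+8->9  c:2·1+0->2

9,2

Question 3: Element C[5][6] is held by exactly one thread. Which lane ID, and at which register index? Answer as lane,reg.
23,0

r=5→G=5,rhi=0  c=6→T=3,p=0
L=5*4+3=23  i=0*2+0=0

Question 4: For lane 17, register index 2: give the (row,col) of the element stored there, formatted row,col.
lane 17->17/4=4, 17 mod 4=1
i=2  r:4+8->12  c:2·1+0->2

12,2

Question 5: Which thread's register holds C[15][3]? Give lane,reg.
29,3

r=15⇒gr=7,Rb=1  c=3⇒th=1,odd=1
L=7*4+1=29  i=1*2+1=3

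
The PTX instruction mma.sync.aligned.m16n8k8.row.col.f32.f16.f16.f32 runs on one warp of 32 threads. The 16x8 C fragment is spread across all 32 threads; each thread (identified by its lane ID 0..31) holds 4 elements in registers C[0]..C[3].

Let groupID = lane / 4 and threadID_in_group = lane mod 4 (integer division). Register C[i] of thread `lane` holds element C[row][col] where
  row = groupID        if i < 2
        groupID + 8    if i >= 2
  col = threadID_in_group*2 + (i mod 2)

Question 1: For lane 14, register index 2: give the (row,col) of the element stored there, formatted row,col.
11,4

L=14→G=14>>2=3, T=14&3=2
[2]→row 3+8=11  col 2·2+0=4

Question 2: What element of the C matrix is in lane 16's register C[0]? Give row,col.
4,0

lane 16: g=4 (16/4), t=0 (16%4)
i=0: r=4+0=4, c=0*2+0=0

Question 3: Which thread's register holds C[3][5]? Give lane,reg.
r:3=>grp=3,rB=0  c:5=>tig=2,lo=1
L=3*4+2=14  i=0*2+1=1

14,1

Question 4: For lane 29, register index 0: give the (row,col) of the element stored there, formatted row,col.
7,2

lane 29: g=7 (29/4), t=1 (29%4)
i=0: r=7+0=7, c=1*2+0=2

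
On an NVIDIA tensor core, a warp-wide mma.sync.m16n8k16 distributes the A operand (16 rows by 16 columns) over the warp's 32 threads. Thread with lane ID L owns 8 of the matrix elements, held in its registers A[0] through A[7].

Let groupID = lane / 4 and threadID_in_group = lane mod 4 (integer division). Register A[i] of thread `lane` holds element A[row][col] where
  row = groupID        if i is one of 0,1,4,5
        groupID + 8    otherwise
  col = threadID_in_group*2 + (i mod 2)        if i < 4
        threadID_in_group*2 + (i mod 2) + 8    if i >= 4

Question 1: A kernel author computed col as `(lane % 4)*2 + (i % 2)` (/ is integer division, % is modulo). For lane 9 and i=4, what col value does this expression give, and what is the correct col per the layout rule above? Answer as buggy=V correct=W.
`(lane % 4)*2 + (i % 2)`[9,4]→2
lane 9→9/4=2, 9 mod 4=1
i=4  r:2+0→2  c:2·1+0+8→10
col: 2 vs 10

buggy=2 correct=10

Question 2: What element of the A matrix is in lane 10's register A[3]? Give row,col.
10: G=2,T=2
[3] (2+8,2*2+1+0) = (10,5)

10,5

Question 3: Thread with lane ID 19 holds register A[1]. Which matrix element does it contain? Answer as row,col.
19: gr=4,th=3
[1] (4+0,3*2+1+0) = (4,7)

4,7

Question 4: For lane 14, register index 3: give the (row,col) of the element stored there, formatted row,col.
lane 14→14/4=3, 14 mod 4=2
i=3  r:3+8→11  c:2·2+1+0→5

11,5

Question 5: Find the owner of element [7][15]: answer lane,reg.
r=7->g=7,rb=0  c=15->cb=1,t=3,b0=1
L=7*4+3=31  i=1*4+0*2+1=5

31,5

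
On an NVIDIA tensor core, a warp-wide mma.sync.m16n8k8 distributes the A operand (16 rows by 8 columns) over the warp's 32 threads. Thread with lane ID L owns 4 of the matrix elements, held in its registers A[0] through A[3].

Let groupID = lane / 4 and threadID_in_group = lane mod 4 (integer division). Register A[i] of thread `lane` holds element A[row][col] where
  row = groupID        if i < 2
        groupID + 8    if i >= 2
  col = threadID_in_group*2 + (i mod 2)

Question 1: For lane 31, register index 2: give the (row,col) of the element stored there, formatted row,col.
lane 31: gid=7 (31/4), tid=3 (31%4)
i=2: r=7+8=15, c=3*2+0=6

15,6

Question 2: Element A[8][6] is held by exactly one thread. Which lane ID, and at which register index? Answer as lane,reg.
3,2

r=8⇒gr=0,Rb=1  c=6⇒th=3,odd=0
L=0*4+3=3  i=1*2+0=2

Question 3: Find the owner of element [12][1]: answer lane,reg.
r=12⇒gr=4,Rb=1  c=1⇒th=0,odd=1
L=4*4+0=16  i=1*2+1=3

16,3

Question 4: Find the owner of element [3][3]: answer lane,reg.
r=3->g=3,rb=0  c=3->t=1,b0=1
L=3*4+1=13  i=0*2+1=1

13,1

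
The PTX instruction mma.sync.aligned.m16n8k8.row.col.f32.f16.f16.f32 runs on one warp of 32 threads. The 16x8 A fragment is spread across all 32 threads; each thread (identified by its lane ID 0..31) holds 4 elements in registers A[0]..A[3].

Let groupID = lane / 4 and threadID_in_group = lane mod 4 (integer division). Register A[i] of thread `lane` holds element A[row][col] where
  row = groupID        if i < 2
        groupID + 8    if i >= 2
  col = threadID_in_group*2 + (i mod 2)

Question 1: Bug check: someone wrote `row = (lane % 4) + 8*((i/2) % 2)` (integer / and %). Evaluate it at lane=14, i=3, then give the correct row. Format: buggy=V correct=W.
buggy=10 correct=11

`(lane % 4) + 8*((i/2) % 2)`[14,3]→10
lane 14→14/4=3, 14 mod 4=2
i=3  r:3+8→11  c:2·2+1→5
row: 10 vs 11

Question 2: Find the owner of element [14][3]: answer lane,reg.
r:14=>grp=6,rB=1  c:3=>tig=1,lo=1
L=6*4+1=25  i=1*2+1=3

25,3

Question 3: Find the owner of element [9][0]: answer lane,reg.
r=9->g=1,rb=1  c=0->t=0,b0=0
L=1*4+0=4  i=1*2+0=2

4,2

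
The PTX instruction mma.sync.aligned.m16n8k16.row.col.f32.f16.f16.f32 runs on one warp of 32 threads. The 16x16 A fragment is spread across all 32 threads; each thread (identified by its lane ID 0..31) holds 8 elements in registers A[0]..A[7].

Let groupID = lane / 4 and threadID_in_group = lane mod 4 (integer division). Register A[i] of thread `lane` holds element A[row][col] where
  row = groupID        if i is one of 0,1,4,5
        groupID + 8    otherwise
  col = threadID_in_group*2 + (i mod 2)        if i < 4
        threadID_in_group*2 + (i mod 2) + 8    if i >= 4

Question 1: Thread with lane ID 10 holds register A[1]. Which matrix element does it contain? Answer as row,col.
lane 10⇒10/4=2, 10 mod 4=2
i=1  r:2+0⇒2  c:2·2+1+0⇒5

2,5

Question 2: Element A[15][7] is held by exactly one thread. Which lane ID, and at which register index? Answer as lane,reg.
r=15⇒gr=7,Rb=1  c=7⇒Cb=0,th=3,odd=1
L=7*4+3=31  i=0*4+1*2+1=3

31,3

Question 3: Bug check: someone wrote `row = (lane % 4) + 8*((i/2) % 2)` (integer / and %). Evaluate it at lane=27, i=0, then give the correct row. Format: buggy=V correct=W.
buggy=3 correct=6

`(lane % 4) + 8*((i/2) % 2)`[27,0]->3
lane 27: gid=6 (27/4), tid=3 (27%4)
i=0: r=6+0=6, c=3*2+0+0=6
row: 3 vs 6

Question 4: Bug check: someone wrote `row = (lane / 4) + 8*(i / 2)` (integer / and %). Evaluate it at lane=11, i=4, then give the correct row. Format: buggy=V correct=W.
buggy=18 correct=2

`(lane / 4) + 8*(i / 2)`[11,4]⇒18
L=11⇒gr=11>>2=2, th=11&3=3
[4]⇒row 2+0=2  col 3·2+0+8=14
row: 18 vs 2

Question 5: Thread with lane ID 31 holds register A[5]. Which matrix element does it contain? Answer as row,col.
lane 31: gr=7 (31/4), th=3 (31%4)
i=5: r=7+0=7, c=3*2+1+8=15

7,15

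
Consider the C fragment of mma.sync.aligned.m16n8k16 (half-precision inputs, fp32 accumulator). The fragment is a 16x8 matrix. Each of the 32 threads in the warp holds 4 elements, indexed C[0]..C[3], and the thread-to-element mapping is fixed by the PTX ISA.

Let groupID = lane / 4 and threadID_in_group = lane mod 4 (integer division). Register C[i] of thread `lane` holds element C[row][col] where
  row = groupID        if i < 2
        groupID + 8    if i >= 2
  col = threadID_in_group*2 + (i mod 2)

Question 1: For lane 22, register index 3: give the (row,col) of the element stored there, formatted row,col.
L=22->gid=22>>2=5, tid=22&3=2
[3]->row 5+8=13  col 2·2+1=5

13,5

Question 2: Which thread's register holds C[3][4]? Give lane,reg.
14,0

r=3⇒gr=3,Rb=0  c=4⇒th=2,odd=0
L=3*4+2=14  i=0*2+0=0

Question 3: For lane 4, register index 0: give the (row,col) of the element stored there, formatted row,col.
1,0

lane 4=>4/4=1, 4 mod 4=0
i=0  r:1+0=>1  c:2·0+0=>0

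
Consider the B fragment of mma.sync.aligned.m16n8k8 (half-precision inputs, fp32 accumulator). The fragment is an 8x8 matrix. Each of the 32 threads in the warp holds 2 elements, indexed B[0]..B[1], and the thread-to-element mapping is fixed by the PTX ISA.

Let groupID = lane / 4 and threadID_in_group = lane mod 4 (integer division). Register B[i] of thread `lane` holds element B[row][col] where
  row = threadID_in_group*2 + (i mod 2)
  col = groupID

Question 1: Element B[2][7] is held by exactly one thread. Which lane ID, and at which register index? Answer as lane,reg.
29,0

c: 7->gid=7  r: 2->tid=1,i&1=0
L=7*4+1=29  i=0=0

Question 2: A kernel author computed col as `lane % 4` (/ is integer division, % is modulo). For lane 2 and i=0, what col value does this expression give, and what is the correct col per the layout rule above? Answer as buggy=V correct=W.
`lane % 4`[2,0]->2
2: gid=0,tid=2
[0] (2*2+0,0) = (4,0)
col: 2 vs 0

buggy=2 correct=0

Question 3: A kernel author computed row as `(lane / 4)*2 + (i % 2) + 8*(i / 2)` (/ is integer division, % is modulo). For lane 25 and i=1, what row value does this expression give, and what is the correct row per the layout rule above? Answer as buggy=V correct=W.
`(lane / 4)*2 + (i % 2) + 8*(i / 2)`[25,1]=>13
25: grp=6,tig=1
[1] (1*2+1,6) = (3,6)
row: 13 vs 3

buggy=13 correct=3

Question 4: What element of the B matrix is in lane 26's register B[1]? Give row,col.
5,6

26: gr=6,th=2
[1] (2*2+1,6) = (5,6)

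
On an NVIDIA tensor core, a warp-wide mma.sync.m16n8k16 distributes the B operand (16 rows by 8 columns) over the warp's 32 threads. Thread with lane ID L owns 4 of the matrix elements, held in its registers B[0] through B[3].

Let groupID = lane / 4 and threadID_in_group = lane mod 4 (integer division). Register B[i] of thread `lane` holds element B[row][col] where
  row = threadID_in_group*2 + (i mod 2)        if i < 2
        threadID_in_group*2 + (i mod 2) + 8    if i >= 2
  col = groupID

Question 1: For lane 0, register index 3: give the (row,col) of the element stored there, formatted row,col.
L=0→G=0>>2=0, T=0&3=0
[3]→row 0·2+1+8=9  col G=0

9,0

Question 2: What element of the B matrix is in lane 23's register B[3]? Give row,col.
lane 23->23/4=5, 23 mod 4=3
i=3  r:2·3+1+8->15  c:5

15,5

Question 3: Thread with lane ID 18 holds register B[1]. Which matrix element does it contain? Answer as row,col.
lane 18→18/4=4, 18 mod 4=2
i=1  r:2·2+1+0→5  c:4

5,4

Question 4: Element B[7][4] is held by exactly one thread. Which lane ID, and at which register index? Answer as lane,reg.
c=4->g=4  r=7->rb=0,t=3,b0=1
L=4*4+3=19  i=0*2+1=1

19,1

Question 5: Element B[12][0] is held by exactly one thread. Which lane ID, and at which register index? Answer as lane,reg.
2,2

c=0→G=0  r=12→rhi=1,T=2,p=0
L=0*4+2=2  i=1*2+0=2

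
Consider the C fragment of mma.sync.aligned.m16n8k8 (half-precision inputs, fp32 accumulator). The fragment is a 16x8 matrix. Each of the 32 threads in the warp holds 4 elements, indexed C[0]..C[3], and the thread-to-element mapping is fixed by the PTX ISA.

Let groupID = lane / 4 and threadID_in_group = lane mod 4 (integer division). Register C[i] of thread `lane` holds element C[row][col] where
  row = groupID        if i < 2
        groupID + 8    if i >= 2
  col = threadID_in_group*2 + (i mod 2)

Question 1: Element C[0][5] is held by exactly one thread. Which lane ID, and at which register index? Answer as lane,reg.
2,1

r=0→G=0,rhi=0  c=5→T=2,p=1
L=0*4+2=2  i=0*2+1=1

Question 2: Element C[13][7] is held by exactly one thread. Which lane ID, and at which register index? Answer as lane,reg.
23,3

r: 13->gid=5,r8=1  c: 7->tid=3,i&1=1
L=5*4+3=23  i=1*2+1=3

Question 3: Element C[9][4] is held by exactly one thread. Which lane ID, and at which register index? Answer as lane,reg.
6,2

r=9→G=1,rhi=1  c=4→T=2,p=0
L=1*4+2=6  i=1*2+0=2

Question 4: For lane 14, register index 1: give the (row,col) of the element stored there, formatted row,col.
3,5

14: gid=3,tid=2
[1] (3+0,2*2+1) = (3,5)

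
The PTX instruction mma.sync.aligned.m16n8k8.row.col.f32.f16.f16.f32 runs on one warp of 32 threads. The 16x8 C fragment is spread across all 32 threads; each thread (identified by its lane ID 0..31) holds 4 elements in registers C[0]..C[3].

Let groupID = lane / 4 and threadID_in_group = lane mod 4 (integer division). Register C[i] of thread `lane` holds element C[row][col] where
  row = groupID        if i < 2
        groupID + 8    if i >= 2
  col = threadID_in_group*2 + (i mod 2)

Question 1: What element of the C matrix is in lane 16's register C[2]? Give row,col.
lane 16: gr=4 (16/4), th=0 (16%4)
i=2: r=4+8=12, c=0*2+0=0

12,0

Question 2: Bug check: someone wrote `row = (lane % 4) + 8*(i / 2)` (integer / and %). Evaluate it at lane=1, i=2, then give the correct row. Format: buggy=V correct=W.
`(lane % 4) + 8*(i / 2)`[1,2]→9
L=1→G=1>>2=0, T=1&3=1
[2]→row 0+8=8  col 1·2+0=2
row: 9 vs 8

buggy=9 correct=8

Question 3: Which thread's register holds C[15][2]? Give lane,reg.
r=15⇒gr=7,Rb=1  c=2⇒th=1,odd=0
L=7*4+1=29  i=1*2+0=2

29,2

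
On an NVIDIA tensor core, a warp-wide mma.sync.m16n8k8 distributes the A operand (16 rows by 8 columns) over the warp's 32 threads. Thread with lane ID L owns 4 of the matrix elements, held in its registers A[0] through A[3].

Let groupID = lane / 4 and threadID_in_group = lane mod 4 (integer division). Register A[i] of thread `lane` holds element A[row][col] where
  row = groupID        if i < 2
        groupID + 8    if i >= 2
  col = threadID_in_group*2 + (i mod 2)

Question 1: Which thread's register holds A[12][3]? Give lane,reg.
r=12→G=4,rhi=1  c=3→T=1,p=1
L=4*4+1=17  i=1*2+1=3

17,3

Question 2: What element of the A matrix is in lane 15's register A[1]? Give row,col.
3,7

L=15→G=15>>2=3, T=15&3=3
[1]→row 3+0=3  col 3·2+1=7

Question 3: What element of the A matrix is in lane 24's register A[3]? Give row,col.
14,1

lane 24⇒24/4=6, 24 mod 4=0
i=3  r:6+8⇒14  c:2·0+1⇒1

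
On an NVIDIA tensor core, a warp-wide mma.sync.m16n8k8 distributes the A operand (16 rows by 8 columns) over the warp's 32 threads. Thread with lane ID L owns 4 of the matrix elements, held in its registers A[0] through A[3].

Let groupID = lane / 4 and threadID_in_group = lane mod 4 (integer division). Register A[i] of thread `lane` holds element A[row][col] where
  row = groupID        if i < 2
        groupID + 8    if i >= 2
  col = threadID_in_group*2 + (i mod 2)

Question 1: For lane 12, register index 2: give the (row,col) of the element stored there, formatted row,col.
lane 12: gr=3 (12/4), th=0 (12%4)
i=2: r=3+8=11, c=0*2+0=0

11,0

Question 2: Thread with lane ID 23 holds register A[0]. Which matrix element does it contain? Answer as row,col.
lane 23: G=5 (23/4), T=3 (23%4)
i=0: r=5+0=5, c=3*2+0=6

5,6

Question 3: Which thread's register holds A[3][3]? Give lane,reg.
r=3⇒gr=3,Rb=0  c=3⇒th=1,odd=1
L=3*4+1=13  i=0*2+1=1

13,1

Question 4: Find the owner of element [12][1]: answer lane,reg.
r=12→G=4,rhi=1  c=1→T=0,p=1
L=4*4+0=16  i=1*2+1=3

16,3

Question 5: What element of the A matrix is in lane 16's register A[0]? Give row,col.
4,0

16: G=4,T=0
[0] (4+0,0*2+0) = (4,0)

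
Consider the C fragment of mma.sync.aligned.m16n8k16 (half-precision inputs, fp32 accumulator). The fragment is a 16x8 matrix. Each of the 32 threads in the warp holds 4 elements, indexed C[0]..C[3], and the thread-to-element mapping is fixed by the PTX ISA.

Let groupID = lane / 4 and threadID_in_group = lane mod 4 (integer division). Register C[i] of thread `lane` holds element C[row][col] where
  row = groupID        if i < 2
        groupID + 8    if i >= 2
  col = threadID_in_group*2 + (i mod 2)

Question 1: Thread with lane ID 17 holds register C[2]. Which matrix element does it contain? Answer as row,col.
12,2

lane 17: g=4 (17/4), t=1 (17%4)
i=2: r=4+8=12, c=1*2+0=2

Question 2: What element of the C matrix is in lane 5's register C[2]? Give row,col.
L=5=>grp=5>>2=1, tig=5&3=1
[2]=>row 1+8=9  col 1·2+0=2

9,2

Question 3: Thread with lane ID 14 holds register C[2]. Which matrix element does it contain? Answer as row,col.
L=14->g=14>>2=3, t=14&3=2
[2]->row 3+8=11  col 2·2+0=4

11,4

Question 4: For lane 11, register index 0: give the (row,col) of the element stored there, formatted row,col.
2,6

11: g=2,t=3
[0] (2+0,3*2+0) = (2,6)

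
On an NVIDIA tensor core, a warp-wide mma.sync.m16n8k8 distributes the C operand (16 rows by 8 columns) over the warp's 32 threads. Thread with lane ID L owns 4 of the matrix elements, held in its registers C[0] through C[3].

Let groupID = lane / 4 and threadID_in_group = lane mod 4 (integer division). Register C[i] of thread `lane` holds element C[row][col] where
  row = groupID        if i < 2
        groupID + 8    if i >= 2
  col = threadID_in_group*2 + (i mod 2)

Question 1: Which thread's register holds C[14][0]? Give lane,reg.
24,2

r:14=>grp=6,rB=1  c:0=>tig=0,lo=0
L=6*4+0=24  i=1*2+0=2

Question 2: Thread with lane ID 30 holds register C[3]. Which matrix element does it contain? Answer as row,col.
lane 30->30/4=7, 30 mod 4=2
i=3  r:7+8->15  c:2·2+1->5

15,5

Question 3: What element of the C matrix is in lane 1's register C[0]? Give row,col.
0,2

L=1->gid=1>>2=0, tid=1&3=1
[0]->row 0+0=0  col 1·2+0=2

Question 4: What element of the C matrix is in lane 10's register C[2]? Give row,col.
lane 10→10/4=2, 10 mod 4=2
i=2  r:2+8→10  c:2·2+0→4

10,4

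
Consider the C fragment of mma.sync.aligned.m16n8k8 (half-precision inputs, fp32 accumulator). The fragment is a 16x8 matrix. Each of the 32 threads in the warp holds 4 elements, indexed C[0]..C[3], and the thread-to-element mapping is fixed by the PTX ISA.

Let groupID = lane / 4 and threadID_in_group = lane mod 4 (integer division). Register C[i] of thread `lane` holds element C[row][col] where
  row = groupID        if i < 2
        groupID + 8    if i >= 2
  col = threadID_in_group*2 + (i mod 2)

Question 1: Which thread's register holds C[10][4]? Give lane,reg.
10,2

r=10->g=2,rb=1  c=4->t=2,b0=0
L=2*4+2=10  i=1*2+0=2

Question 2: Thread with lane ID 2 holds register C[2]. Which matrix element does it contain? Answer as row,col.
lane 2: G=0 (2/4), T=2 (2%4)
i=2: r=0+8=8, c=2*2+0=4

8,4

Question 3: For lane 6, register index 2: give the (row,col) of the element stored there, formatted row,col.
6: g=1,t=2
[2] (1+8,2*2+0) = (9,4)

9,4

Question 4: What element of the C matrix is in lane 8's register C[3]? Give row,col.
8: g=2,t=0
[3] (2+8,0*2+1) = (10,1)

10,1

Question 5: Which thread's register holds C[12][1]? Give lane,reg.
r: 12->gid=4,r8=1  c: 1->tid=0,i&1=1
L=4*4+0=16  i=1*2+1=3

16,3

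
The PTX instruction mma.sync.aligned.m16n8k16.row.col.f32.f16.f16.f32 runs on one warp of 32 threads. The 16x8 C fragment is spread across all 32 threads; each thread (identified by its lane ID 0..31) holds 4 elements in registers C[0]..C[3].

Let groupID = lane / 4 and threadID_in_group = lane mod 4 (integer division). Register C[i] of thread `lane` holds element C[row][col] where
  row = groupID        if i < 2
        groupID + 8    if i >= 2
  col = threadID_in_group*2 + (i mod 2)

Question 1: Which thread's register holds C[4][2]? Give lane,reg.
17,0

r: 4->gid=4,r8=0  c: 2->tid=1,i&1=0
L=4*4+1=17  i=0*2+0=0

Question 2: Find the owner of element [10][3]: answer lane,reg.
9,3

r=10→G=2,rhi=1  c=3→T=1,p=1
L=2*4+1=9  i=1*2+1=3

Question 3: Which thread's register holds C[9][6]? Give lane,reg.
7,2

r: 9->gid=1,r8=1  c: 6->tid=3,i&1=0
L=1*4+3=7  i=1*2+0=2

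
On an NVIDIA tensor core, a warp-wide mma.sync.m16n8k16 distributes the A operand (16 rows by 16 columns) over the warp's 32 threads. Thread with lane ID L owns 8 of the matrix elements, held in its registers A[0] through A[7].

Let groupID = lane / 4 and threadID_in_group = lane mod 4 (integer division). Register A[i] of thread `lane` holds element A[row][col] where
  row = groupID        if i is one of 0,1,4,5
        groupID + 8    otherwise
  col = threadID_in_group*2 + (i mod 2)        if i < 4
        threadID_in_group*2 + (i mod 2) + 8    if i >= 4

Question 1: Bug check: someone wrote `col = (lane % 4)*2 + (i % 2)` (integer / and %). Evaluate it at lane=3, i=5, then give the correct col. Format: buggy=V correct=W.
buggy=7 correct=15

`(lane % 4)*2 + (i % 2)`[3,5]->7
L=3->gid=3>>2=0, tid=3&3=3
[5]->row 0+0=0  col 3·2+1+8=15
col: 7 vs 15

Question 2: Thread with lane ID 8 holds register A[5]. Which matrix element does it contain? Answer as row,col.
L=8→G=8>>2=2, T=8&3=0
[5]→row 2+0=2  col 0·2+1+8=9

2,9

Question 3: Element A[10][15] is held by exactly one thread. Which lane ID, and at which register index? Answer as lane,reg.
11,7

r=10→G=2,rhi=1  c=15→chi=1,T=3,p=1
L=2*4+3=11  i=1*4+1*2+1=7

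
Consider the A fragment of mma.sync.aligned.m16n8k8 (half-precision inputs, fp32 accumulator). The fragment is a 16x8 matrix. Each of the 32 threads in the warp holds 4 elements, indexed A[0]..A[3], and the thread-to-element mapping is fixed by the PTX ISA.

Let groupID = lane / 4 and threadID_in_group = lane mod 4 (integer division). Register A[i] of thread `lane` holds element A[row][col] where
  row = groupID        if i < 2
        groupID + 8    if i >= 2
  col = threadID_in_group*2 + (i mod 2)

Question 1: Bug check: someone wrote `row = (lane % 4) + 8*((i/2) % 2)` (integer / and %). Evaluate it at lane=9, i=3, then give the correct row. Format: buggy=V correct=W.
`(lane % 4) + 8*((i/2) % 2)`[9,3]→9
lane 9→9/4=2, 9 mod 4=1
i=3  r:2+8→10  c:2·1+1→3
row: 9 vs 10

buggy=9 correct=10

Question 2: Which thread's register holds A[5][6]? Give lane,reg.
23,0

r:5=>grp=5,rB=0  c:6=>tig=3,lo=0
L=5*4+3=23  i=0*2+0=0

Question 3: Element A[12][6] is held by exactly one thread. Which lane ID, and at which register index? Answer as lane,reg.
r=12⇒gr=4,Rb=1  c=6⇒th=3,odd=0
L=4*4+3=19  i=1*2+0=2

19,2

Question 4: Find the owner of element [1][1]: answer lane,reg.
4,1

r=1⇒gr=1,Rb=0  c=1⇒th=0,odd=1
L=1*4+0=4  i=0*2+1=1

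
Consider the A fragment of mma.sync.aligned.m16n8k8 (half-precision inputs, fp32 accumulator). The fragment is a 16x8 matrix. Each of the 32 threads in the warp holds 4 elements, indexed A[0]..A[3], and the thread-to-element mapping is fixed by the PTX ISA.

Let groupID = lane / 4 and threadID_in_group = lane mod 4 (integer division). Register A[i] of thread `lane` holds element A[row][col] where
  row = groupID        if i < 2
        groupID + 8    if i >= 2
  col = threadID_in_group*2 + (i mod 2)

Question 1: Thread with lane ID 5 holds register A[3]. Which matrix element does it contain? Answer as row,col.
9,3

L=5->gid=5>>2=1, tid=5&3=1
[3]->row 1+8=9  col 1·2+1=3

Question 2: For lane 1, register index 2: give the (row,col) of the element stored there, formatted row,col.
lane 1: gr=0 (1/4), th=1 (1%4)
i=2: r=0+8=8, c=1*2+0=2

8,2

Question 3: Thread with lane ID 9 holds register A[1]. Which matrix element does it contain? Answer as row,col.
9: g=2,t=1
[1] (2+0,1*2+1) = (2,3)

2,3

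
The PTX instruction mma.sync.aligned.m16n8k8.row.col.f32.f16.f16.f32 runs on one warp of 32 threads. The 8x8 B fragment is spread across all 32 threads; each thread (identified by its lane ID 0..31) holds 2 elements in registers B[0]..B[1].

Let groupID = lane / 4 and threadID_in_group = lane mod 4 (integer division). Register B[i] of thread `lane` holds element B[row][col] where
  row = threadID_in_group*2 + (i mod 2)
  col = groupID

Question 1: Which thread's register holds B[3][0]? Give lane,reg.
1,1

c=0->g=0  r=3->t=1,b0=1
L=0*4+1=1  i=1=1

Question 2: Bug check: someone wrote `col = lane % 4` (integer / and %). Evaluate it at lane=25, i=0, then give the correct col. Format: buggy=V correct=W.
`lane % 4`[25,0]→1
lane 25: G=6 (25/4), T=1 (25%4)
i=0: r=1*2+0=2, c=G=6
col: 1 vs 6

buggy=1 correct=6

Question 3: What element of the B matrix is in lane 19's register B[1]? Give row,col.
L=19=>grp=19>>2=4, tig=19&3=3
[1]=>row 3·2+1=7  col grp=4

7,4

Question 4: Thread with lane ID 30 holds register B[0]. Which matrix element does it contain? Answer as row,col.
lane 30: gid=7 (30/4), tid=2 (30%4)
i=0: r=2*2+0=4, c=gid=7

4,7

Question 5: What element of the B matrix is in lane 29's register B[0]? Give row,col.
L=29⇒gr=29>>2=7, th=29&3=1
[0]⇒row 1·2+0=2  col gr=7

2,7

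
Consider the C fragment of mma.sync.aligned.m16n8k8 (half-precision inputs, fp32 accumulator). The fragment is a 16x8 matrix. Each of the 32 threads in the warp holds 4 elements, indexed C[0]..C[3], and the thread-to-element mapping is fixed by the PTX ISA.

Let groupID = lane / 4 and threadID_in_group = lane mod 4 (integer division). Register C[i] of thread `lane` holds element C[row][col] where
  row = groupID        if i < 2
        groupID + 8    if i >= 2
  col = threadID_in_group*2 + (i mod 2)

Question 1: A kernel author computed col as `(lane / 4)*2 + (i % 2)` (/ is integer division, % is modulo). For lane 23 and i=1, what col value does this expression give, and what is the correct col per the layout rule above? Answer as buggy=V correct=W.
buggy=11 correct=7

`(lane / 4)*2 + (i % 2)`[23,1]⇒11
lane 23: gr=5 (23/4), th=3 (23%4)
i=1: r=5+0=5, c=3*2+1=7
col: 11 vs 7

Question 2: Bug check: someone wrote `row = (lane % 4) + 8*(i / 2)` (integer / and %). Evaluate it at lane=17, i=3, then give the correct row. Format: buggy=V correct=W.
buggy=9 correct=12

`(lane % 4) + 8*(i / 2)`[17,3]->9
17: gid=4,tid=1
[3] (4+8,1*2+1) = (12,3)
row: 9 vs 12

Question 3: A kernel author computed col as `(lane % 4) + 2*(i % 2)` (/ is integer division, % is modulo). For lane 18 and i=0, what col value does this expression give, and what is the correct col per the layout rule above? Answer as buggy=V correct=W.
buggy=2 correct=4

`(lane % 4) + 2*(i % 2)`[18,0]->2
L=18->g=18>>2=4, t=18&3=2
[0]->row 4+0=4  col 2·2+0=4
col: 2 vs 4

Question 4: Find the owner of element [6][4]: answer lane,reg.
26,0

r=6->g=6,rb=0  c=4->t=2,b0=0
L=6*4+2=26  i=0*2+0=0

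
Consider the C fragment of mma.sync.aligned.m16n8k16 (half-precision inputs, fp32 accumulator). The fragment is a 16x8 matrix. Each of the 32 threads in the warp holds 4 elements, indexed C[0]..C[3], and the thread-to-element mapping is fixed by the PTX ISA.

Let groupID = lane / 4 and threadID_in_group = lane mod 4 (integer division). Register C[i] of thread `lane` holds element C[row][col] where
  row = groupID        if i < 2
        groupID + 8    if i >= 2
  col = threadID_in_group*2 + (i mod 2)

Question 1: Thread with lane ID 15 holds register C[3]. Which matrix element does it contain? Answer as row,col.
11,7

lane 15: grp=3 (15/4), tig=3 (15%4)
i=3: r=3+8=11, c=3*2+1=7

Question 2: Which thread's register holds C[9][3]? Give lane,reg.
r: 9->gid=1,r8=1  c: 3->tid=1,i&1=1
L=1*4+1=5  i=1*2+1=3

5,3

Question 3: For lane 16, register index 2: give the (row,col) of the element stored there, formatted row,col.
12,0

lane 16: g=4 (16/4), t=0 (16%4)
i=2: r=4+8=12, c=0*2+0=0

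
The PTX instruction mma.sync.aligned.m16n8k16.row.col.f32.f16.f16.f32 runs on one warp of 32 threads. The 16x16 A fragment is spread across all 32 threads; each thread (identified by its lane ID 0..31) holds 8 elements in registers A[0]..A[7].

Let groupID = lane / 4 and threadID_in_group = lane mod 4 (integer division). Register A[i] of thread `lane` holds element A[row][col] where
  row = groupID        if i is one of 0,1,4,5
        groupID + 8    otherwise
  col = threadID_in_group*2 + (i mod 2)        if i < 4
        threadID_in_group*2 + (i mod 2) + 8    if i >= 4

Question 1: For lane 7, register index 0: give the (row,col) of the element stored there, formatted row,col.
lane 7: gr=1 (7/4), th=3 (7%4)
i=0: r=1+0=1, c=3*2+0+0=6

1,6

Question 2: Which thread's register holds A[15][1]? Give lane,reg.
28,3

r:15=>grp=7,rB=1  c:1=>cB=0,tig=0,lo=1
L=7*4+0=28  i=0*4+1*2+1=3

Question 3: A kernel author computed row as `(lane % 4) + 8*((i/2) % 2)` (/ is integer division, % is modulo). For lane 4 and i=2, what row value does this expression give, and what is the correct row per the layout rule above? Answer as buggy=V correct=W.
`(lane % 4) + 8*((i/2) % 2)`[4,2]->8
L=4->gid=4>>2=1, tid=4&3=0
[2]->row 1+8=9  col 0·2+0+0=0
row: 8 vs 9

buggy=8 correct=9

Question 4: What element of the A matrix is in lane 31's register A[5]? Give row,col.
7,15

L=31⇒gr=31>>2=7, th=31&3=3
[5]⇒row 7+0=7  col 3·2+1+8=15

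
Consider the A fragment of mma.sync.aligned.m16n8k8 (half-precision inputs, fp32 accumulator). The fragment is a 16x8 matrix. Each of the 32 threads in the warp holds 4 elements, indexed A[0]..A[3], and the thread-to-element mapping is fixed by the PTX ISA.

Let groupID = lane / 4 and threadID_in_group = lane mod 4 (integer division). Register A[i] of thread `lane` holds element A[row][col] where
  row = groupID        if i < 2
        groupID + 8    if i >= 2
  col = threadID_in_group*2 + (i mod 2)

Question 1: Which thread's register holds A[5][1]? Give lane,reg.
r:5=>grp=5,rB=0  c:1=>tig=0,lo=1
L=5*4+0=20  i=0*2+1=1

20,1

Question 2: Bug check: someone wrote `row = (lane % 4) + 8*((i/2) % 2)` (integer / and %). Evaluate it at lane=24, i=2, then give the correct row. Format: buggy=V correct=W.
`(lane % 4) + 8*((i/2) % 2)`[24,2]⇒8
L=24⇒gr=24>>2=6, th=24&3=0
[2]⇒row 6+8=14  col 0·2+0=0
row: 8 vs 14

buggy=8 correct=14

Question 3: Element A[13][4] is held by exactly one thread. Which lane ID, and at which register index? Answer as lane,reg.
22,2

r:13=>grp=5,rB=1  c:4=>tig=2,lo=0
L=5*4+2=22  i=1*2+0=2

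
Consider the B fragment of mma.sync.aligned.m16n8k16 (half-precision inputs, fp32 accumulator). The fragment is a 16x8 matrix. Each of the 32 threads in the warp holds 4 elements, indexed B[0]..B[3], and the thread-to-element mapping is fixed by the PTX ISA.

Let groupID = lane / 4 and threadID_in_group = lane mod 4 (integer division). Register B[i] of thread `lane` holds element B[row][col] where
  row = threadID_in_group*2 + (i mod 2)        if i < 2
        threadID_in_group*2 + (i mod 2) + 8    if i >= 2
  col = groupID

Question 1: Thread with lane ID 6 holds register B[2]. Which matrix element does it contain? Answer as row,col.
lane 6: G=1 (6/4), T=2 (6%4)
i=2: r=2*2+0+8=12, c=G=1

12,1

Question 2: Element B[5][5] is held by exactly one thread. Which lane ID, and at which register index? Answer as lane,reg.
c=5->g=5  r=5->rb=0,t=2,b0=1
L=5*4+2=22  i=0*2+1=1

22,1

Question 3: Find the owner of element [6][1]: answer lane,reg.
7,0

c=1→G=1  r=6→rhi=0,T=3,p=0
L=1*4+3=7  i=0*2+0=0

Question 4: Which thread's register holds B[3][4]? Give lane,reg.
c=4→G=4  r=3→rhi=0,T=1,p=1
L=4*4+1=17  i=0*2+1=1

17,1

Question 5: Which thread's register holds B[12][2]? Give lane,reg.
10,2

c: 2->gid=2  r: 12->r8=1,tid=2,i&1=0
L=2*4+2=10  i=1*2+0=2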